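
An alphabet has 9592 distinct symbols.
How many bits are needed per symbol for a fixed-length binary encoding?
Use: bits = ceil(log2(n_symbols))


log2(9592) = 13.2276
Bracket: 2^13 = 8192 < 9592 <= 2^14 = 16384
So ceil(log2(9592)) = 14

bits = ceil(log2(9592)) = ceil(13.2276) = 14 bits


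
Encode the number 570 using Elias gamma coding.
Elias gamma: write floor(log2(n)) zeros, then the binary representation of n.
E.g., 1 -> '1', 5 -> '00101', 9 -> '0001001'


num_bits = floor(log2(570)) + 1 = 10
leading_zeros = num_bits - 1 = 9
binary(570) = 1000111010

Elias gamma(570) = '000000000' + '1000111010' = 0000000001000111010 (19 bits)


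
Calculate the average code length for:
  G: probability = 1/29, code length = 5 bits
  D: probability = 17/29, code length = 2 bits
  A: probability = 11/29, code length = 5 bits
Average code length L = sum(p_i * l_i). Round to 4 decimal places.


Weighted contributions p_i * l_i:
  G: (1/29) * 5 = 5/29
  D: (17/29) * 2 = 34/29
  A: (11/29) * 5 = 55/29
Sum = (5 + 34 + 55)/29 = 94/29

L = 94/29 = 3.2414 bits/symbol


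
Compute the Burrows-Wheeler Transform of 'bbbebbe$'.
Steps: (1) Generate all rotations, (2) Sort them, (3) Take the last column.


Rotations (sorted):
  0: $bbbebbe -> last char: e
  1: bbbebbe$ -> last char: $
  2: bbe$bbbe -> last char: e
  3: bbebbe$b -> last char: b
  4: be$bbbeb -> last char: b
  5: bebbe$bb -> last char: b
  6: e$bbbebb -> last char: b
  7: ebbe$bbb -> last char: b


BWT = e$ebbbbb


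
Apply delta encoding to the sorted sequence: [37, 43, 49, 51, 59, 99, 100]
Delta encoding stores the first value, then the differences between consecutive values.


First value: 37
Deltas:
  43 - 37 = 6
  49 - 43 = 6
  51 - 49 = 2
  59 - 51 = 8
  99 - 59 = 40
  100 - 99 = 1


Delta encoded: [37, 6, 6, 2, 8, 40, 1]


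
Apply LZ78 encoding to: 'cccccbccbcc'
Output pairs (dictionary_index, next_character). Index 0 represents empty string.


LZ78 encoding steps:
Dictionary: {0: ''}
Step 1: w='' (idx 0), next='c' -> output (0, 'c'), add 'c' as idx 1
Step 2: w='c' (idx 1), next='c' -> output (1, 'c'), add 'cc' as idx 2
Step 3: w='cc' (idx 2), next='b' -> output (2, 'b'), add 'ccb' as idx 3
Step 4: w='ccb' (idx 3), next='c' -> output (3, 'c'), add 'ccbc' as idx 4
Step 5: w='c' (idx 1), end of input -> output (1, '')


Encoded: [(0, 'c'), (1, 'c'), (2, 'b'), (3, 'c'), (1, '')]


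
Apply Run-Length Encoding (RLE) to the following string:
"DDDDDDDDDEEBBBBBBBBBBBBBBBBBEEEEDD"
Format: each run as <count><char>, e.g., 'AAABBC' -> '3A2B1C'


Scanning runs left to right:
  i=0: run of 'D' x 9 -> '9D'
  i=9: run of 'E' x 2 -> '2E'
  i=11: run of 'B' x 17 -> '17B'
  i=28: run of 'E' x 4 -> '4E'
  i=32: run of 'D' x 2 -> '2D'

RLE = 9D2E17B4E2D


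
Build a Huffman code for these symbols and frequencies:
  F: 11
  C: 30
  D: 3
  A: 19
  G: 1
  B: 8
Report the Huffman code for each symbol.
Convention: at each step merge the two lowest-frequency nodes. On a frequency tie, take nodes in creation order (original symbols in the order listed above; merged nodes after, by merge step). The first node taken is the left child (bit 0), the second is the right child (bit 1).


Huffman tree construction:
Step 1: Merge G(1) + D(3) = 4
Step 2: Merge (G+D)(4) + B(8) = 12
Step 3: Merge F(11) + ((G+D)+B)(12) = 23
Step 4: Merge A(19) + (F+((G+D)+B))(23) = 42
Step 5: Merge C(30) + (A+(F+((G+D)+B)))(42) = 72
Read each symbol's code off the tree from the root (left child = 0, right child = 1).

Codes:
  F: 110 (length 3)
  C: 0 (length 1)
  D: 11101 (length 5)
  A: 10 (length 2)
  G: 11100 (length 5)
  B: 1111 (length 4)
Average code length: 153/72 = 2.1250 bits/symbol


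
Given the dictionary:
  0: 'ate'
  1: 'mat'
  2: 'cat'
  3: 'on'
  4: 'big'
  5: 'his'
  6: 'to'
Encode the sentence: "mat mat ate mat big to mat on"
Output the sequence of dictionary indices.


Look up each word in the dictionary:
  'mat' -> 1
  'mat' -> 1
  'ate' -> 0
  'mat' -> 1
  'big' -> 4
  'to' -> 6
  'mat' -> 1
  'on' -> 3

Encoded: [1, 1, 0, 1, 4, 6, 1, 3]


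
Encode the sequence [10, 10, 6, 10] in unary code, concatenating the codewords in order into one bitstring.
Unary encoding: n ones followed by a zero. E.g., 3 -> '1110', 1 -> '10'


Encode each number as n ones followed by a terminating 0:
  10 -> 11111111110 (11 bits)
  10 -> 11111111110 (11 bits)
  6 -> 1111110 (7 bits)
  10 -> 11111111110 (11 bits)
Total length = 11 + 11 + 7 + 11 = 40 bits.

Unary([10, 10, 6, 10]) = 1111111111011111111110111111011111111110 (40 bits)


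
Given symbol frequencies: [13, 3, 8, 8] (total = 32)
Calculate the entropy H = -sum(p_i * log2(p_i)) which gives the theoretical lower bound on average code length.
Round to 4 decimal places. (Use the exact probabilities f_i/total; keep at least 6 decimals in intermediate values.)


Per-symbol terms -p_i * log2(p_i) with p_i = f_i/32:
  p = 13/32 = 0.406250: log2(p) = -1.299560, -p*log2(p) = 0.527946
  p = 3/32 = 0.093750: log2(p) = -3.415037, -p*log2(p) = 0.320160
  p = 8/32 = 0.250000: log2(p) = -2.000000, -p*log2(p) = 0.500000
  p = 8/32 = 0.250000: log2(p) = -2.000000, -p*log2(p) = 0.500000
H = 0.527946 + 0.320160 + 0.500000 + 0.500000 = 1.848106

H = 1.8481 bits/symbol


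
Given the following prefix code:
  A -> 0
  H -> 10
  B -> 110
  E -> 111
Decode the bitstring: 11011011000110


Decoding step by step:
Bits 110 -> B
Bits 110 -> B
Bits 110 -> B
Bits 0 -> A
Bits 0 -> A
Bits 110 -> B


Decoded message: BBBAAB


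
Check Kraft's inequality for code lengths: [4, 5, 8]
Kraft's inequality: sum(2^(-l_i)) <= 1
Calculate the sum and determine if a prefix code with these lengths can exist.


Sum = 2^(-4) + 2^(-5) + 2^(-8)
    = 0.0625 + 0.03125 + 0.00390625
    = 25/256 = 0.09765625
Since 0.09765625 <= 1, Kraft's inequality IS satisfied.
A prefix code with these lengths CAN exist.

Kraft sum = 0.09765625. Satisfied.


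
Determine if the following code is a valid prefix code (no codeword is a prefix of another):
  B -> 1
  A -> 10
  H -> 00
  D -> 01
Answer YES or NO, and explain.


Checking each pair (does one codeword prefix another?):
  B='1' vs A='10': prefix -- VIOLATION

NO -- this is NOT a valid prefix code. B (1) is a prefix of A (10).


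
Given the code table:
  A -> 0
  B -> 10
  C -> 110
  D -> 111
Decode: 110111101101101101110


Decoding:
110 -> C
111 -> D
10 -> B
110 -> C
110 -> C
110 -> C
111 -> D
0 -> A


Result: CDBCCCDA


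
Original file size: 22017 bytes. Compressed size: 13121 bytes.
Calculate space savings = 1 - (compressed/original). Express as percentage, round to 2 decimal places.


ratio = compressed/original = 13121/22017 = 0.595949
savings = 1 - ratio = 1 - 0.595949 = 0.404051
as a percentage: 0.404051 * 100 = 40.41%

Space savings = 1 - 13121/22017 = 40.41%


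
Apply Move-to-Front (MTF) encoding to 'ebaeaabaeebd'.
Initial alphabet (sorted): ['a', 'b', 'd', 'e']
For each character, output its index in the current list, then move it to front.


MTF encoding:
'e': index 3 in ['a', 'b', 'd', 'e'] -> ['e', 'a', 'b', 'd']
'b': index 2 in ['e', 'a', 'b', 'd'] -> ['b', 'e', 'a', 'd']
'a': index 2 in ['b', 'e', 'a', 'd'] -> ['a', 'b', 'e', 'd']
'e': index 2 in ['a', 'b', 'e', 'd'] -> ['e', 'a', 'b', 'd']
'a': index 1 in ['e', 'a', 'b', 'd'] -> ['a', 'e', 'b', 'd']
'a': index 0 in ['a', 'e', 'b', 'd'] -> ['a', 'e', 'b', 'd']
'b': index 2 in ['a', 'e', 'b', 'd'] -> ['b', 'a', 'e', 'd']
'a': index 1 in ['b', 'a', 'e', 'd'] -> ['a', 'b', 'e', 'd']
'e': index 2 in ['a', 'b', 'e', 'd'] -> ['e', 'a', 'b', 'd']
'e': index 0 in ['e', 'a', 'b', 'd'] -> ['e', 'a', 'b', 'd']
'b': index 2 in ['e', 'a', 'b', 'd'] -> ['b', 'e', 'a', 'd']
'd': index 3 in ['b', 'e', 'a', 'd'] -> ['d', 'b', 'e', 'a']


Output: [3, 2, 2, 2, 1, 0, 2, 1, 2, 0, 2, 3]


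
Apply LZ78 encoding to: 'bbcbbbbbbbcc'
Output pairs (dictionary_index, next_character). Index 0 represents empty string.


LZ78 encoding steps:
Dictionary: {0: ''}
Step 1: w='' (idx 0), next='b' -> output (0, 'b'), add 'b' as idx 1
Step 2: w='b' (idx 1), next='c' -> output (1, 'c'), add 'bc' as idx 2
Step 3: w='b' (idx 1), next='b' -> output (1, 'b'), add 'bb' as idx 3
Step 4: w='bb' (idx 3), next='b' -> output (3, 'b'), add 'bbb' as idx 4
Step 5: w='bb' (idx 3), next='c' -> output (3, 'c'), add 'bbc' as idx 5
Step 6: w='' (idx 0), next='c' -> output (0, 'c'), add 'c' as idx 6


Encoded: [(0, 'b'), (1, 'c'), (1, 'b'), (3, 'b'), (3, 'c'), (0, 'c')]


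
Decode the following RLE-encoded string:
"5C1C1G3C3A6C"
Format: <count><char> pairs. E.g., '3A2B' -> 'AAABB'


Expanding each <count><char> pair:
  5C -> 'CCCCC'
  1C -> 'C'
  1G -> 'G'
  3C -> 'CCC'
  3A -> 'AAA'
  6C -> 'CCCCCC'

Decoded = CCCCCCGCCCAAACCCCCC


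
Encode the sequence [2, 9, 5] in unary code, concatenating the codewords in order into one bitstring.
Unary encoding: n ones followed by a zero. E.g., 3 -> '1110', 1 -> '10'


Encode each number as n ones followed by a terminating 0:
  2 -> 110 (3 bits)
  9 -> 1111111110 (10 bits)
  5 -> 111110 (6 bits)
Total length = 3 + 10 + 6 = 19 bits.

Unary([2, 9, 5]) = 1101111111110111110 (19 bits)


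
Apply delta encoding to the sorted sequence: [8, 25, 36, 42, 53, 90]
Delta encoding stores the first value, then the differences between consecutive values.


First value: 8
Deltas:
  25 - 8 = 17
  36 - 25 = 11
  42 - 36 = 6
  53 - 42 = 11
  90 - 53 = 37


Delta encoded: [8, 17, 11, 6, 11, 37]


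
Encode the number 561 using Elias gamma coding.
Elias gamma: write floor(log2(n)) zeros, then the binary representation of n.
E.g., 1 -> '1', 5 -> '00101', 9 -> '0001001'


num_bits = floor(log2(561)) + 1 = 10
leading_zeros = num_bits - 1 = 9
binary(561) = 1000110001

Elias gamma(561) = '000000000' + '1000110001' = 0000000001000110001 (19 bits)


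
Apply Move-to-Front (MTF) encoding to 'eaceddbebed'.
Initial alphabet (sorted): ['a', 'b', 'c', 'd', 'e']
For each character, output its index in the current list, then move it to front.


MTF encoding:
'e': index 4 in ['a', 'b', 'c', 'd', 'e'] -> ['e', 'a', 'b', 'c', 'd']
'a': index 1 in ['e', 'a', 'b', 'c', 'd'] -> ['a', 'e', 'b', 'c', 'd']
'c': index 3 in ['a', 'e', 'b', 'c', 'd'] -> ['c', 'a', 'e', 'b', 'd']
'e': index 2 in ['c', 'a', 'e', 'b', 'd'] -> ['e', 'c', 'a', 'b', 'd']
'd': index 4 in ['e', 'c', 'a', 'b', 'd'] -> ['d', 'e', 'c', 'a', 'b']
'd': index 0 in ['d', 'e', 'c', 'a', 'b'] -> ['d', 'e', 'c', 'a', 'b']
'b': index 4 in ['d', 'e', 'c', 'a', 'b'] -> ['b', 'd', 'e', 'c', 'a']
'e': index 2 in ['b', 'd', 'e', 'c', 'a'] -> ['e', 'b', 'd', 'c', 'a']
'b': index 1 in ['e', 'b', 'd', 'c', 'a'] -> ['b', 'e', 'd', 'c', 'a']
'e': index 1 in ['b', 'e', 'd', 'c', 'a'] -> ['e', 'b', 'd', 'c', 'a']
'd': index 2 in ['e', 'b', 'd', 'c', 'a'] -> ['d', 'e', 'b', 'c', 'a']


Output: [4, 1, 3, 2, 4, 0, 4, 2, 1, 1, 2]


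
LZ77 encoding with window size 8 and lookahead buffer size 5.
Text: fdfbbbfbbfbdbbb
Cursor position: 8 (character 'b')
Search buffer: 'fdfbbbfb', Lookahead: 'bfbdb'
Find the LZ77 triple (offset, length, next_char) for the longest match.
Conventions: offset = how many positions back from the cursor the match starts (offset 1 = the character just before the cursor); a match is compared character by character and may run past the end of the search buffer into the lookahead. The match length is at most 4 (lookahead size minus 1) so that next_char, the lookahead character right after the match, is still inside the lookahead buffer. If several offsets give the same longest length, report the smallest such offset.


Try each offset into the search buffer:
  offset=1 (pos 7, char 'b'): match length 1
  offset=2 (pos 6, char 'f'): match length 0
  offset=3 (pos 5, char 'b'): match length 3
  offset=4 (pos 4, char 'b'): match length 1
  offset=5 (pos 3, char 'b'): match length 1
  offset=6 (pos 2, char 'f'): match length 0
  offset=7 (pos 1, char 'd'): match length 0
  offset=8 (pos 0, char 'f'): match length 0
Longest match has length 3 at offset 3.
next_char = character at position 8 + 3 = 11 -> 'd'

Best match: offset=3, length=3 (matching 'bfb' starting at position 5)
LZ77 triple: (3, 3, 'd')


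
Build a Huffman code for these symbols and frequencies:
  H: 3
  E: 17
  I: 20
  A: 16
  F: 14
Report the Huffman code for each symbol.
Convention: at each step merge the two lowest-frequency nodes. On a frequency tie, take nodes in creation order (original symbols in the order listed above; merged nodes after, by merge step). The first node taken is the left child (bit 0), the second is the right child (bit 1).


Huffman tree construction:
Step 1: Merge H(3) + F(14) = 17
Step 2: Merge A(16) + E(17) = 33
Step 3: Merge (H+F)(17) + I(20) = 37
Step 4: Merge (A+E)(33) + ((H+F)+I)(37) = 70
Read each symbol's code off the tree from the root (left child = 0, right child = 1).

Codes:
  H: 100 (length 3)
  E: 01 (length 2)
  I: 11 (length 2)
  A: 00 (length 2)
  F: 101 (length 3)
Average code length: 157/70 = 2.2429 bits/symbol


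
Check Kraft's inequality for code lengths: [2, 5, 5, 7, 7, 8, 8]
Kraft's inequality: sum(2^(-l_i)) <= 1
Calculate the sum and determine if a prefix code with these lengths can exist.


Sum = 2^(-2) + 2^(-5) + 2^(-5) + 2^(-7) + 2^(-7) + 2^(-8) + 2^(-8)
    = 0.25 + 0.03125 + 0.03125 + 0.0078125 + 0.0078125 + 0.00390625 + 0.00390625
    = 86/256 = 0.3359375
Since 0.3359375 <= 1, Kraft's inequality IS satisfied.
A prefix code with these lengths CAN exist.

Kraft sum = 0.3359375. Satisfied.


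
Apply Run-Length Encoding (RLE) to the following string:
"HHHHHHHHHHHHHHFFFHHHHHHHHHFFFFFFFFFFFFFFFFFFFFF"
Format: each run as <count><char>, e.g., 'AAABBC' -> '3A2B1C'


Scanning runs left to right:
  i=0: run of 'H' x 14 -> '14H'
  i=14: run of 'F' x 3 -> '3F'
  i=17: run of 'H' x 9 -> '9H'
  i=26: run of 'F' x 21 -> '21F'

RLE = 14H3F9H21F


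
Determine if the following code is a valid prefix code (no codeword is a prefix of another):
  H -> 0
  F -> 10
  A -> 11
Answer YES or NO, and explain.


Checking each pair (does one codeword prefix another?):
  H='0' vs F='10': no prefix
  H='0' vs A='11': no prefix
  F='10' vs H='0': no prefix
  F='10' vs A='11': no prefix
  A='11' vs H='0': no prefix
  A='11' vs F='10': no prefix
No violation found over all pairs.

YES -- this is a valid prefix code. No codeword is a prefix of any other codeword.


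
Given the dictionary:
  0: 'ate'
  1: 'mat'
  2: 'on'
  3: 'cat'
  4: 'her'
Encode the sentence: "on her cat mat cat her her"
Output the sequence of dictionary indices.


Look up each word in the dictionary:
  'on' -> 2
  'her' -> 4
  'cat' -> 3
  'mat' -> 1
  'cat' -> 3
  'her' -> 4
  'her' -> 4

Encoded: [2, 4, 3, 1, 3, 4, 4]


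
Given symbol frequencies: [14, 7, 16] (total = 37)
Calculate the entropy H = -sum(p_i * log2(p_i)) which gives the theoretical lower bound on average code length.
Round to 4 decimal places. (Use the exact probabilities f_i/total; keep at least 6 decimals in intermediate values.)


Per-symbol terms -p_i * log2(p_i) with p_i = f_i/37:
  p = 14/37 = 0.378378: log2(p) = -1.402098, -p*log2(p) = 0.530524
  p = 7/37 = 0.189189: log2(p) = -2.402098, -p*log2(p) = 0.454451
  p = 16/37 = 0.432432: log2(p) = -1.209453, -p*log2(p) = 0.523007
H = 0.530524 + 0.454451 + 0.523007 = 1.507982

H = 1.508 bits/symbol


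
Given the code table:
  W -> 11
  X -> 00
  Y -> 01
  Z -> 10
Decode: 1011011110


Decoding:
10 -> Z
11 -> W
01 -> Y
11 -> W
10 -> Z


Result: ZWYWZ


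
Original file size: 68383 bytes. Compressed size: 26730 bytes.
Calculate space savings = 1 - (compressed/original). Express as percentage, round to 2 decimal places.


ratio = compressed/original = 26730/68383 = 0.390887
savings = 1 - ratio = 1 - 0.390887 = 0.609113
as a percentage: 0.609113 * 100 = 60.91%

Space savings = 1 - 26730/68383 = 60.91%


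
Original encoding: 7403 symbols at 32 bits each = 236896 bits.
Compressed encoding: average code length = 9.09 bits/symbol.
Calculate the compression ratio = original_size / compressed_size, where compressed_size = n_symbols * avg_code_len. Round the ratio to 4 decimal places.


original_size = n_symbols * orig_bits = 7403 * 32 = 236896 bits
compressed_size = n_symbols * avg_code_len = 7403 * 9.09 = 67293.27 bits
ratio = original_size / compressed_size = 236896 / 67293.27 = 3.5204

Compression ratio = 3.5204


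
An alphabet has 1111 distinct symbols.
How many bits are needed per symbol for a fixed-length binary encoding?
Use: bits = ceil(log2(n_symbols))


log2(1111) = 10.1176
Bracket: 2^10 = 1024 < 1111 <= 2^11 = 2048
So ceil(log2(1111)) = 11

bits = ceil(log2(1111)) = ceil(10.1176) = 11 bits


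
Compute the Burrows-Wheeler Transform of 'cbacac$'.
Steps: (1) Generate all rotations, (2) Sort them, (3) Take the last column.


Rotations (sorted):
  0: $cbacac -> last char: c
  1: ac$cbac -> last char: c
  2: acac$cb -> last char: b
  3: bacac$c -> last char: c
  4: c$cbaca -> last char: a
  5: cac$cba -> last char: a
  6: cbacac$ -> last char: $


BWT = ccbcaa$


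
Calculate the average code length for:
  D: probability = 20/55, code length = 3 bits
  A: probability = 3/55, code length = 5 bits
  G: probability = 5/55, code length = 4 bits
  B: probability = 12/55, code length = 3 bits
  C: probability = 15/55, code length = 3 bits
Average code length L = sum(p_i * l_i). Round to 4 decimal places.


Weighted contributions p_i * l_i:
  D: (20/55) * 3 = 60/55
  A: (3/55) * 5 = 15/55
  G: (5/55) * 4 = 20/55
  B: (12/55) * 3 = 36/55
  C: (15/55) * 3 = 45/55
Sum = (60 + 15 + 20 + 36 + 45)/55 = 176/55

L = 176/55 = 3.2000 bits/symbol


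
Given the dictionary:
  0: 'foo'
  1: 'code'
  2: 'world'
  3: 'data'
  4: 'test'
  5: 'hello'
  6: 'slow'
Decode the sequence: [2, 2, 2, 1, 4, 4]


Look up each index in the dictionary:
  2 -> 'world'
  2 -> 'world'
  2 -> 'world'
  1 -> 'code'
  4 -> 'test'
  4 -> 'test'

Decoded: "world world world code test test"


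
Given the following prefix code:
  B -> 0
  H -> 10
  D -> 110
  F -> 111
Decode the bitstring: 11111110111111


Decoding step by step:
Bits 111 -> F
Bits 111 -> F
Bits 10 -> H
Bits 111 -> F
Bits 111 -> F


Decoded message: FFHFF


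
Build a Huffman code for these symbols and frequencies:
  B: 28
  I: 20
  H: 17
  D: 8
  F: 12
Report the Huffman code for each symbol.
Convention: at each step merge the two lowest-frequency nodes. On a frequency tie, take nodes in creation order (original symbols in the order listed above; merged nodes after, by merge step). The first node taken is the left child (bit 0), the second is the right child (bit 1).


Huffman tree construction:
Step 1: Merge D(8) + F(12) = 20
Step 2: Merge H(17) + I(20) = 37
Step 3: Merge (D+F)(20) + B(28) = 48
Step 4: Merge (H+I)(37) + ((D+F)+B)(48) = 85
Read each symbol's code off the tree from the root (left child = 0, right child = 1).

Codes:
  B: 11 (length 2)
  I: 01 (length 2)
  H: 00 (length 2)
  D: 100 (length 3)
  F: 101 (length 3)
Average code length: 190/85 = 2.2353 bits/symbol


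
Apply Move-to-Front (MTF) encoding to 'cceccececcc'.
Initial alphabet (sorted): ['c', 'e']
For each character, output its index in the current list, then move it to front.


MTF encoding:
'c': index 0 in ['c', 'e'] -> ['c', 'e']
'c': index 0 in ['c', 'e'] -> ['c', 'e']
'e': index 1 in ['c', 'e'] -> ['e', 'c']
'c': index 1 in ['e', 'c'] -> ['c', 'e']
'c': index 0 in ['c', 'e'] -> ['c', 'e']
'e': index 1 in ['c', 'e'] -> ['e', 'c']
'c': index 1 in ['e', 'c'] -> ['c', 'e']
'e': index 1 in ['c', 'e'] -> ['e', 'c']
'c': index 1 in ['e', 'c'] -> ['c', 'e']
'c': index 0 in ['c', 'e'] -> ['c', 'e']
'c': index 0 in ['c', 'e'] -> ['c', 'e']


Output: [0, 0, 1, 1, 0, 1, 1, 1, 1, 0, 0]


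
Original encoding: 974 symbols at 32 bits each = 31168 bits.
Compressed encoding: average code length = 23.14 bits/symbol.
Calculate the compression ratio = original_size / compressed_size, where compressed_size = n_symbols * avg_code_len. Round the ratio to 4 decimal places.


original_size = n_symbols * orig_bits = 974 * 32 = 31168 bits
compressed_size = n_symbols * avg_code_len = 974 * 23.14 = 22538.36 bits
ratio = original_size / compressed_size = 31168 / 22538.36 = 1.3829

Compression ratio = 1.3829


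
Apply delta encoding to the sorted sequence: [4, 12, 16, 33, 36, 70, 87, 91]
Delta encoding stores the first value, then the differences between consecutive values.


First value: 4
Deltas:
  12 - 4 = 8
  16 - 12 = 4
  33 - 16 = 17
  36 - 33 = 3
  70 - 36 = 34
  87 - 70 = 17
  91 - 87 = 4


Delta encoded: [4, 8, 4, 17, 3, 34, 17, 4]


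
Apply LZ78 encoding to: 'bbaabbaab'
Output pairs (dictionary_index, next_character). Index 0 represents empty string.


LZ78 encoding steps:
Dictionary: {0: ''}
Step 1: w='' (idx 0), next='b' -> output (0, 'b'), add 'b' as idx 1
Step 2: w='b' (idx 1), next='a' -> output (1, 'a'), add 'ba' as idx 2
Step 3: w='' (idx 0), next='a' -> output (0, 'a'), add 'a' as idx 3
Step 4: w='b' (idx 1), next='b' -> output (1, 'b'), add 'bb' as idx 4
Step 5: w='a' (idx 3), next='a' -> output (3, 'a'), add 'aa' as idx 5
Step 6: w='b' (idx 1), end of input -> output (1, '')


Encoded: [(0, 'b'), (1, 'a'), (0, 'a'), (1, 'b'), (3, 'a'), (1, '')]


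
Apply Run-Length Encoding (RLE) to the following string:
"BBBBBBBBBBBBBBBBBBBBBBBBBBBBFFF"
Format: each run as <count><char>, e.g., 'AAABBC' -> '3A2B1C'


Scanning runs left to right:
  i=0: run of 'B' x 28 -> '28B'
  i=28: run of 'F' x 3 -> '3F'

RLE = 28B3F


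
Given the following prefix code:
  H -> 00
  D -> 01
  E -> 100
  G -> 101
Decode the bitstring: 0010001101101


Decoding step by step:
Bits 00 -> H
Bits 100 -> E
Bits 01 -> D
Bits 101 -> G
Bits 101 -> G


Decoded message: HEDGG


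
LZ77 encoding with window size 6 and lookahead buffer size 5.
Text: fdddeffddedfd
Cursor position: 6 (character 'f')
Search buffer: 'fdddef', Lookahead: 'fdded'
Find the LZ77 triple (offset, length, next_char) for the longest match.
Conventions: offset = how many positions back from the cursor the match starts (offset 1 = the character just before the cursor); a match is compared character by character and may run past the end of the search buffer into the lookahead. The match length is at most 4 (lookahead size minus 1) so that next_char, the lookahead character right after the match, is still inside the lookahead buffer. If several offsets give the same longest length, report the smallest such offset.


Try each offset into the search buffer:
  offset=1 (pos 5, char 'f'): match length 1
  offset=2 (pos 4, char 'e'): match length 0
  offset=3 (pos 3, char 'd'): match length 0
  offset=4 (pos 2, char 'd'): match length 0
  offset=5 (pos 1, char 'd'): match length 0
  offset=6 (pos 0, char 'f'): match length 3
Longest match has length 3 at offset 6.
next_char = character at position 6 + 3 = 9 -> 'e'

Best match: offset=6, length=3 (matching 'fdd' starting at position 0)
LZ77 triple: (6, 3, 'e')


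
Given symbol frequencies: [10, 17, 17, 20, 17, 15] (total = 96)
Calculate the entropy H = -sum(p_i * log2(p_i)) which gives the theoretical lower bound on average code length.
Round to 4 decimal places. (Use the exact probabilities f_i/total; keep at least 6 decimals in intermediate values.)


Per-symbol terms -p_i * log2(p_i) with p_i = f_i/96:
  p = 10/96 = 0.104167: log2(p) = -3.263034, -p*log2(p) = 0.339899
  p = 17/96 = 0.177083: log2(p) = -2.497500, -p*log2(p) = 0.442266
  p = 17/96 = 0.177083: log2(p) = -2.497500, -p*log2(p) = 0.442266
  p = 20/96 = 0.208333: log2(p) = -2.263034, -p*log2(p) = 0.471466
  p = 17/96 = 0.177083: log2(p) = -2.497500, -p*log2(p) = 0.442266
  p = 15/96 = 0.156250: log2(p) = -2.678072, -p*log2(p) = 0.418449
H = 0.339899 + 0.442266 + 0.442266 + 0.471466 + 0.442266 + 0.418449 = 2.556612

H = 2.5566 bits/symbol


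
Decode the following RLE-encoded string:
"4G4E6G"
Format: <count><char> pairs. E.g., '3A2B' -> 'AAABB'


Expanding each <count><char> pair:
  4G -> 'GGGG'
  4E -> 'EEEE'
  6G -> 'GGGGGG'

Decoded = GGGGEEEEGGGGGG


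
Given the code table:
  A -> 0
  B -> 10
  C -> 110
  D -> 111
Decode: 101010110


Decoding:
10 -> B
10 -> B
10 -> B
110 -> C


Result: BBBC


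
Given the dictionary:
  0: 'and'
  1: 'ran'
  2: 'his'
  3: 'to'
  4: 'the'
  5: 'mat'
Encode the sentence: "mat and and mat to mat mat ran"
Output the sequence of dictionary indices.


Look up each word in the dictionary:
  'mat' -> 5
  'and' -> 0
  'and' -> 0
  'mat' -> 5
  'to' -> 3
  'mat' -> 5
  'mat' -> 5
  'ran' -> 1

Encoded: [5, 0, 0, 5, 3, 5, 5, 1]


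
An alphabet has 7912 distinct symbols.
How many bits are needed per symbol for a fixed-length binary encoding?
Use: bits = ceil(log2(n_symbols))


log2(7912) = 12.9498
Bracket: 2^12 = 4096 < 7912 <= 2^13 = 8192
So ceil(log2(7912)) = 13

bits = ceil(log2(7912)) = ceil(12.9498) = 13 bits


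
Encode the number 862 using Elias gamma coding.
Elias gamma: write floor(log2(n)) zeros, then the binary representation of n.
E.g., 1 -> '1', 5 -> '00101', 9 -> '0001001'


num_bits = floor(log2(862)) + 1 = 10
leading_zeros = num_bits - 1 = 9
binary(862) = 1101011110

Elias gamma(862) = '000000000' + '1101011110' = 0000000001101011110 (19 bits)


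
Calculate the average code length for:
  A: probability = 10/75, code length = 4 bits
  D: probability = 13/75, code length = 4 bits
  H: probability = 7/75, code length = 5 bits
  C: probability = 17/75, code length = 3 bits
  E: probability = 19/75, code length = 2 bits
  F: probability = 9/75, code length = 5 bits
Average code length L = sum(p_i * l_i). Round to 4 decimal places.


Weighted contributions p_i * l_i:
  A: (10/75) * 4 = 40/75
  D: (13/75) * 4 = 52/75
  H: (7/75) * 5 = 35/75
  C: (17/75) * 3 = 51/75
  E: (19/75) * 2 = 38/75
  F: (9/75) * 5 = 45/75
Sum = (40 + 52 + 35 + 51 + 38 + 45)/75 = 261/75

L = 261/75 = 3.4800 bits/symbol


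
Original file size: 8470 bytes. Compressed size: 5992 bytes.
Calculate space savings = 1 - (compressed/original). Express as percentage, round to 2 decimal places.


ratio = compressed/original = 5992/8470 = 0.707438
savings = 1 - ratio = 1 - 0.707438 = 0.292562
as a percentage: 0.292562 * 100 = 29.26%

Space savings = 1 - 5992/8470 = 29.26%


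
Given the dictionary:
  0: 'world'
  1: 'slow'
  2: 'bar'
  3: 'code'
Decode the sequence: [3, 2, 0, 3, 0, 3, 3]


Look up each index in the dictionary:
  3 -> 'code'
  2 -> 'bar'
  0 -> 'world'
  3 -> 'code'
  0 -> 'world'
  3 -> 'code'
  3 -> 'code'

Decoded: "code bar world code world code code"


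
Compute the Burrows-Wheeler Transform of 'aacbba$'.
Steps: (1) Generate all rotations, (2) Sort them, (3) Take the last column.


Rotations (sorted):
  0: $aacbba -> last char: a
  1: a$aacbb -> last char: b
  2: aacbba$ -> last char: $
  3: acbba$a -> last char: a
  4: ba$aacb -> last char: b
  5: bba$aac -> last char: c
  6: cbba$aa -> last char: a


BWT = ab$abca


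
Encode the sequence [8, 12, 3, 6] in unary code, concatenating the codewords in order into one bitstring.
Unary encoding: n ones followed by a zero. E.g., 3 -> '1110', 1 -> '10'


Encode each number as n ones followed by a terminating 0:
  8 -> 111111110 (9 bits)
  12 -> 1111111111110 (13 bits)
  3 -> 1110 (4 bits)
  6 -> 1111110 (7 bits)
Total length = 9 + 13 + 4 + 7 = 33 bits.

Unary([8, 12, 3, 6]) = 111111110111111111111011101111110 (33 bits)


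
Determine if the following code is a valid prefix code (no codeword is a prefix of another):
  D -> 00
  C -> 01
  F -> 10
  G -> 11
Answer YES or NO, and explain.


Checking each pair (does one codeword prefix another?):
  D='00' vs C='01': no prefix
  D='00' vs F='10': no prefix
  D='00' vs G='11': no prefix
  C='01' vs D='00': no prefix
  C='01' vs F='10': no prefix
  C='01' vs G='11': no prefix
  F='10' vs D='00': no prefix
  F='10' vs C='01': no prefix
  F='10' vs G='11': no prefix
  G='11' vs D='00': no prefix
  G='11' vs C='01': no prefix
  G='11' vs F='10': no prefix
No violation found over all pairs.

YES -- this is a valid prefix code. No codeword is a prefix of any other codeword.


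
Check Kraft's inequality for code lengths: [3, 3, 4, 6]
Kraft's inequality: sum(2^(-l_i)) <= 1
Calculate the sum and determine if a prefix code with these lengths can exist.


Sum = 2^(-3) + 2^(-3) + 2^(-4) + 2^(-6)
    = 0.125 + 0.125 + 0.0625 + 0.015625
    = 21/64 = 0.328125
Since 0.328125 <= 1, Kraft's inequality IS satisfied.
A prefix code with these lengths CAN exist.

Kraft sum = 0.328125. Satisfied.


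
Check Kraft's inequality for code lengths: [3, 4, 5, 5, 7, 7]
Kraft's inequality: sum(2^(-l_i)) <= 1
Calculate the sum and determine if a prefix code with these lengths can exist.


Sum = 2^(-3) + 2^(-4) + 2^(-5) + 2^(-5) + 2^(-7) + 2^(-7)
    = 0.125 + 0.0625 + 0.03125 + 0.03125 + 0.0078125 + 0.0078125
    = 34/128 = 0.265625
Since 0.265625 <= 1, Kraft's inequality IS satisfied.
A prefix code with these lengths CAN exist.

Kraft sum = 0.265625. Satisfied.


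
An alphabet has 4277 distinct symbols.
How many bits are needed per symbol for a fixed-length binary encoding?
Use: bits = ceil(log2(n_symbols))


log2(4277) = 12.0624
Bracket: 2^12 = 4096 < 4277 <= 2^13 = 8192
So ceil(log2(4277)) = 13

bits = ceil(log2(4277)) = ceil(12.0624) = 13 bits


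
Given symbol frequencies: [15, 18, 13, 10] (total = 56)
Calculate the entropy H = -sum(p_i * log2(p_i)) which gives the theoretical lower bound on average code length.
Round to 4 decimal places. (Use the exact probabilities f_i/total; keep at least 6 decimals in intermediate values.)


Per-symbol terms -p_i * log2(p_i) with p_i = f_i/56:
  p = 15/56 = 0.267857: log2(p) = -1.900464, -p*log2(p) = 0.509053
  p = 18/56 = 0.321429: log2(p) = -1.637430, -p*log2(p) = 0.526317
  p = 13/56 = 0.232143: log2(p) = -2.106915, -p*log2(p) = 0.489105
  p = 10/56 = 0.178571: log2(p) = -2.485427, -p*log2(p) = 0.443826
H = 0.509053 + 0.526317 + 0.489105 + 0.443826 = 1.968301

H = 1.9683 bits/symbol


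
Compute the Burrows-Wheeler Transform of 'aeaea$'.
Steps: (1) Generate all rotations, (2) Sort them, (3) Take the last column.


Rotations (sorted):
  0: $aeaea -> last char: a
  1: a$aeae -> last char: e
  2: aea$ae -> last char: e
  3: aeaea$ -> last char: $
  4: ea$aea -> last char: a
  5: eaea$a -> last char: a


BWT = aee$aa


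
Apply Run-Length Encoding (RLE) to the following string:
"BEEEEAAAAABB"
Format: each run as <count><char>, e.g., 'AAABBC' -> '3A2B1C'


Scanning runs left to right:
  i=0: run of 'B' x 1 -> '1B'
  i=1: run of 'E' x 4 -> '4E'
  i=5: run of 'A' x 5 -> '5A'
  i=10: run of 'B' x 2 -> '2B'

RLE = 1B4E5A2B


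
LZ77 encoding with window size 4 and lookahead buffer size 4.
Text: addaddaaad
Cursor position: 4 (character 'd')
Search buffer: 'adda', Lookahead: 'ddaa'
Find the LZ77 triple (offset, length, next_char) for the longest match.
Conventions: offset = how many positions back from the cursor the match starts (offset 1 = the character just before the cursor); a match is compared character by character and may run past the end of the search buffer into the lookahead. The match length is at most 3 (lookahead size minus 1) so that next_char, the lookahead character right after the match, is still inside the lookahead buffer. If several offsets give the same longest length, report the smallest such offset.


Try each offset into the search buffer:
  offset=1 (pos 3, char 'a'): match length 0
  offset=2 (pos 2, char 'd'): match length 1
  offset=3 (pos 1, char 'd'): match length 3
  offset=4 (pos 0, char 'a'): match length 0
Longest match has length 3 at offset 3.
next_char = character at position 4 + 3 = 7 -> 'a'

Best match: offset=3, length=3 (matching 'dda' starting at position 1)
LZ77 triple: (3, 3, 'a')


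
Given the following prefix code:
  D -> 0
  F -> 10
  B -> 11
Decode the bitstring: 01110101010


Decoding step by step:
Bits 0 -> D
Bits 11 -> B
Bits 10 -> F
Bits 10 -> F
Bits 10 -> F
Bits 10 -> F


Decoded message: DBFFFF


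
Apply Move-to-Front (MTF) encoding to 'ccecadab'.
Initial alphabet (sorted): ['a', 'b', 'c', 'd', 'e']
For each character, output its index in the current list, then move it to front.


MTF encoding:
'c': index 2 in ['a', 'b', 'c', 'd', 'e'] -> ['c', 'a', 'b', 'd', 'e']
'c': index 0 in ['c', 'a', 'b', 'd', 'e'] -> ['c', 'a', 'b', 'd', 'e']
'e': index 4 in ['c', 'a', 'b', 'd', 'e'] -> ['e', 'c', 'a', 'b', 'd']
'c': index 1 in ['e', 'c', 'a', 'b', 'd'] -> ['c', 'e', 'a', 'b', 'd']
'a': index 2 in ['c', 'e', 'a', 'b', 'd'] -> ['a', 'c', 'e', 'b', 'd']
'd': index 4 in ['a', 'c', 'e', 'b', 'd'] -> ['d', 'a', 'c', 'e', 'b']
'a': index 1 in ['d', 'a', 'c', 'e', 'b'] -> ['a', 'd', 'c', 'e', 'b']
'b': index 4 in ['a', 'd', 'c', 'e', 'b'] -> ['b', 'a', 'd', 'c', 'e']


Output: [2, 0, 4, 1, 2, 4, 1, 4]


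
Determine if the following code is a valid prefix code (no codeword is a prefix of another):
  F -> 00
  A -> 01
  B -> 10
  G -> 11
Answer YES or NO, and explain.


Checking each pair (does one codeword prefix another?):
  F='00' vs A='01': no prefix
  F='00' vs B='10': no prefix
  F='00' vs G='11': no prefix
  A='01' vs F='00': no prefix
  A='01' vs B='10': no prefix
  A='01' vs G='11': no prefix
  B='10' vs F='00': no prefix
  B='10' vs A='01': no prefix
  B='10' vs G='11': no prefix
  G='11' vs F='00': no prefix
  G='11' vs A='01': no prefix
  G='11' vs B='10': no prefix
No violation found over all pairs.

YES -- this is a valid prefix code. No codeword is a prefix of any other codeword.


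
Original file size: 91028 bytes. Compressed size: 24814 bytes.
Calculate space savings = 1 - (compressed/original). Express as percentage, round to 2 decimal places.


ratio = compressed/original = 24814/91028 = 0.272597
savings = 1 - ratio = 1 - 0.272597 = 0.727403
as a percentage: 0.727403 * 100 = 72.74%

Space savings = 1 - 24814/91028 = 72.74%


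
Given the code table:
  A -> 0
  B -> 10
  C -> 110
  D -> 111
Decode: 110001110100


Decoding:
110 -> C
0 -> A
0 -> A
111 -> D
0 -> A
10 -> B
0 -> A


Result: CAADABA


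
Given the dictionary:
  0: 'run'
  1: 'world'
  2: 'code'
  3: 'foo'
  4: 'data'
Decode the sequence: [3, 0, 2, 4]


Look up each index in the dictionary:
  3 -> 'foo'
  0 -> 'run'
  2 -> 'code'
  4 -> 'data'

Decoded: "foo run code data"


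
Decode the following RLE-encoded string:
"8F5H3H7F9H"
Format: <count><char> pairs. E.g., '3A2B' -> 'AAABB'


Expanding each <count><char> pair:
  8F -> 'FFFFFFFF'
  5H -> 'HHHHH'
  3H -> 'HHH'
  7F -> 'FFFFFFF'
  9H -> 'HHHHHHHHH'

Decoded = FFFFFFFFHHHHHHHHFFFFFFFHHHHHHHHH


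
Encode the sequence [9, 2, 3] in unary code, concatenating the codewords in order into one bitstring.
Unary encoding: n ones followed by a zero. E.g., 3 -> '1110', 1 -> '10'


Encode each number as n ones followed by a terminating 0:
  9 -> 1111111110 (10 bits)
  2 -> 110 (3 bits)
  3 -> 1110 (4 bits)
Total length = 10 + 3 + 4 = 17 bits.

Unary([9, 2, 3]) = 11111111101101110 (17 bits)


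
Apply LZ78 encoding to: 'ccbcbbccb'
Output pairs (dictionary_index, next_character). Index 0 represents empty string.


LZ78 encoding steps:
Dictionary: {0: ''}
Step 1: w='' (idx 0), next='c' -> output (0, 'c'), add 'c' as idx 1
Step 2: w='c' (idx 1), next='b' -> output (1, 'b'), add 'cb' as idx 2
Step 3: w='cb' (idx 2), next='b' -> output (2, 'b'), add 'cbb' as idx 3
Step 4: w='c' (idx 1), next='c' -> output (1, 'c'), add 'cc' as idx 4
Step 5: w='' (idx 0), next='b' -> output (0, 'b'), add 'b' as idx 5


Encoded: [(0, 'c'), (1, 'b'), (2, 'b'), (1, 'c'), (0, 'b')]


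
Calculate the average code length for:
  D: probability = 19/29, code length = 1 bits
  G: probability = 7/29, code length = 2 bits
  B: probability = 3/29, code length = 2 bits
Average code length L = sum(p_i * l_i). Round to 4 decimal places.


Weighted contributions p_i * l_i:
  D: (19/29) * 1 = 19/29
  G: (7/29) * 2 = 14/29
  B: (3/29) * 2 = 6/29
Sum = (19 + 14 + 6)/29 = 39/29

L = 39/29 = 1.3448 bits/symbol


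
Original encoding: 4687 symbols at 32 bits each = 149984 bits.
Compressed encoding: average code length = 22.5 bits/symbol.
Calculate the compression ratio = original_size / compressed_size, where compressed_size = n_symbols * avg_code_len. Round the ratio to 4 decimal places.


original_size = n_symbols * orig_bits = 4687 * 32 = 149984 bits
compressed_size = n_symbols * avg_code_len = 4687 * 22.5 = 105457.5 bits
ratio = original_size / compressed_size = 149984 / 105457.5 = 1.4222

Compression ratio = 1.4222


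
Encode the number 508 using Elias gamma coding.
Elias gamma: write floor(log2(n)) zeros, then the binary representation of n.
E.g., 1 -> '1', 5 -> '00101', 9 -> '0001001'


num_bits = floor(log2(508)) + 1 = 9
leading_zeros = num_bits - 1 = 8
binary(508) = 111111100

Elias gamma(508) = '00000000' + '111111100' = 00000000111111100 (17 bits)


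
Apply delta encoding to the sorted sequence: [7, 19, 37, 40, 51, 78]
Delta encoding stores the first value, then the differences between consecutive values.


First value: 7
Deltas:
  19 - 7 = 12
  37 - 19 = 18
  40 - 37 = 3
  51 - 40 = 11
  78 - 51 = 27


Delta encoded: [7, 12, 18, 3, 11, 27]


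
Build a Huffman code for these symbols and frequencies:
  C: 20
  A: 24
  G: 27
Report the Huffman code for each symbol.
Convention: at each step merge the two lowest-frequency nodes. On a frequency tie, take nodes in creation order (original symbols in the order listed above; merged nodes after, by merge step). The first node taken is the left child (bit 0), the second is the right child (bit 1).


Huffman tree construction:
Step 1: Merge C(20) + A(24) = 44
Step 2: Merge G(27) + (C+A)(44) = 71
Read each symbol's code off the tree from the root (left child = 0, right child = 1).

Codes:
  C: 10 (length 2)
  A: 11 (length 2)
  G: 0 (length 1)
Average code length: 115/71 = 1.6197 bits/symbol


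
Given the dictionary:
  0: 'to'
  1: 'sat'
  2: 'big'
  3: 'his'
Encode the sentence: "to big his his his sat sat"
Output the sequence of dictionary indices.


Look up each word in the dictionary:
  'to' -> 0
  'big' -> 2
  'his' -> 3
  'his' -> 3
  'his' -> 3
  'sat' -> 1
  'sat' -> 1

Encoded: [0, 2, 3, 3, 3, 1, 1]


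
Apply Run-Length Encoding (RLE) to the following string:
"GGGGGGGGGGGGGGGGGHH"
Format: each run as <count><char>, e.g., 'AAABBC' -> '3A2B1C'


Scanning runs left to right:
  i=0: run of 'G' x 17 -> '17G'
  i=17: run of 'H' x 2 -> '2H'

RLE = 17G2H


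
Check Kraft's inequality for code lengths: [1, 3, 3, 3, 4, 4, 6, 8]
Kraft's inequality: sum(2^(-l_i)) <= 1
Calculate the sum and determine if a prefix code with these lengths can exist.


Sum = 2^(-1) + 2^(-3) + 2^(-3) + 2^(-3) + 2^(-4) + 2^(-4) + 2^(-6) + 2^(-8)
    = 0.5 + 0.125 + 0.125 + 0.125 + 0.0625 + 0.0625 + 0.015625 + 0.00390625
    = 261/256 = 1.01953125
Since 1.01953125 > 1, Kraft's inequality is NOT satisfied.
A prefix code with these lengths CANNOT exist.

Kraft sum = 1.01953125. Not satisfied.


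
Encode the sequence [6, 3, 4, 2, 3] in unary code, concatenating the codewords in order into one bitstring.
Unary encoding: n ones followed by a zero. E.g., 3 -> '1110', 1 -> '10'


Encode each number as n ones followed by a terminating 0:
  6 -> 1111110 (7 bits)
  3 -> 1110 (4 bits)
  4 -> 11110 (5 bits)
  2 -> 110 (3 bits)
  3 -> 1110 (4 bits)
Total length = 7 + 4 + 5 + 3 + 4 = 23 bits.

Unary([6, 3, 4, 2, 3]) = 11111101110111101101110 (23 bits)


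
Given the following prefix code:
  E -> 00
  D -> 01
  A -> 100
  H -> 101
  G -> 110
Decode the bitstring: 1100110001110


Decoding step by step:
Bits 110 -> G
Bits 01 -> D
Bits 100 -> A
Bits 01 -> D
Bits 110 -> G


Decoded message: GDADG


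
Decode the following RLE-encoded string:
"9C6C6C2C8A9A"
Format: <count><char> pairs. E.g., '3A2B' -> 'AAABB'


Expanding each <count><char> pair:
  9C -> 'CCCCCCCCC'
  6C -> 'CCCCCC'
  6C -> 'CCCCCC'
  2C -> 'CC'
  8A -> 'AAAAAAAA'
  9A -> 'AAAAAAAAA'

Decoded = CCCCCCCCCCCCCCCCCCCCCCCAAAAAAAAAAAAAAAAA


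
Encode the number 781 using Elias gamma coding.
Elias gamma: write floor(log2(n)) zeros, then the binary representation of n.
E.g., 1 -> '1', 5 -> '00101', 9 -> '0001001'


num_bits = floor(log2(781)) + 1 = 10
leading_zeros = num_bits - 1 = 9
binary(781) = 1100001101

Elias gamma(781) = '000000000' + '1100001101' = 0000000001100001101 (19 bits)
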